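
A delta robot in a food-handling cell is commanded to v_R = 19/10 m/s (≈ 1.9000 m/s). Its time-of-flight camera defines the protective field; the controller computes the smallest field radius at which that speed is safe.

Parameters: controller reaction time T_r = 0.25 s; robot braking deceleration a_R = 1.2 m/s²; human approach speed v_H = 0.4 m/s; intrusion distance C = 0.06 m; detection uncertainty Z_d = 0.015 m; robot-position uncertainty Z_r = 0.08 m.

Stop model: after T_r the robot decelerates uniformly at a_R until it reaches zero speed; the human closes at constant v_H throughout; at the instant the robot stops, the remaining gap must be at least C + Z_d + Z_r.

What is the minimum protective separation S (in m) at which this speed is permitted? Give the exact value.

T_s = v_R/a_R = (19/10)/(6/5) = 1.5833 s
reaction-phase robot travel = 1.9000·0.2500 = 0.4750 m
braking distance = 1.9000²/(2·1.2000) = 1.5042 m
human closes 0.4000·1.8333 = 0.7333 m
C+Z_d+Z_r = 0.0600+0.0150+0.0800 = 0.1550 m
S_min ≈ 0.4750+1.5042+0.7333+0.1550  ⇒  S_min = 1147/400 m

S_min = 1147/400 m = 2.8675 m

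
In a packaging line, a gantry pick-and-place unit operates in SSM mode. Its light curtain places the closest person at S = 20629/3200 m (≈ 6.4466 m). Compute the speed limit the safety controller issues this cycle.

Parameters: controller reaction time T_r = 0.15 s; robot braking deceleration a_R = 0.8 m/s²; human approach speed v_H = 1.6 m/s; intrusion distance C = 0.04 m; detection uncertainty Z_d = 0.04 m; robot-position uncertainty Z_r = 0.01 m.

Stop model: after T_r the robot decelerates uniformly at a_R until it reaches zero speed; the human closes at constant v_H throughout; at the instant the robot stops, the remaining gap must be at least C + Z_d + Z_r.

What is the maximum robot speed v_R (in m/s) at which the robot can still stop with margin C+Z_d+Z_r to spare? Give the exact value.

v_R_max = 37/20 m/s = 1.8500 m/s

at the boundary: (5/8)·v² + (43/20)·v + (-19573/3200) = 0
  disc = (43/20)² − 4·(5/8)·(-19573/3200) = 127449/6400 ; √disc = 357/80
  v_R = (−(43/20) + 357/80) / (2·(5/8)) = 37/20 m/s
check:
braking lasts T_s = (37/20)/(4/5) = 2.3125 s
robot covers v_R·T_r = 1.8500·0.1500 = 0.2775 m before braking
robot under decel: 1.8500²/(2·0.8000) = 2.1391 m
human over T_r+T_s: 1.6000·(0.1500+2.3125) = 3.9400 m
margins: 0.0400+0.0400+0.0100 = 0.0900 m
sum ≈ 0.2775+2.1391+3.9400+0.0900 ≈ 6.4466 m = S ✓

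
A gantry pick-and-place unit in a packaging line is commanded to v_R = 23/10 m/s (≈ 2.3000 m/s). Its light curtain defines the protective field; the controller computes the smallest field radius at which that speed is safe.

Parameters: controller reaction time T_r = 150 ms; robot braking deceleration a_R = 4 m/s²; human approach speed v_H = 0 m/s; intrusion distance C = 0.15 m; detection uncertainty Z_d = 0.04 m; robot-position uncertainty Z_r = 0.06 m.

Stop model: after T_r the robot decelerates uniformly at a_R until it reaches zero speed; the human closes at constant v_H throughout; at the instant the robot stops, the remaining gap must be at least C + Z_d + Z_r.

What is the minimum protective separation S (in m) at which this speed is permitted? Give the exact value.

S_min = 201/160 m = 1.2563 m

T_s = v_R/a_R = (23/10)/4 = 0.5750 s
robot in T_r: 2.3000·0.1500 = 0.3450 m
robot under decel: 2.3000²/(2·4.0000) = 0.6613 m
person approaches 0.0000·(0.1500+0.5750) = 0.0000 m
margins: 0.1500+0.0400+0.0600 = 0.2500 m
S_min ≈ 0.3450+0.6613+0.0000+0.2500  ⇒  S_min = 201/160 m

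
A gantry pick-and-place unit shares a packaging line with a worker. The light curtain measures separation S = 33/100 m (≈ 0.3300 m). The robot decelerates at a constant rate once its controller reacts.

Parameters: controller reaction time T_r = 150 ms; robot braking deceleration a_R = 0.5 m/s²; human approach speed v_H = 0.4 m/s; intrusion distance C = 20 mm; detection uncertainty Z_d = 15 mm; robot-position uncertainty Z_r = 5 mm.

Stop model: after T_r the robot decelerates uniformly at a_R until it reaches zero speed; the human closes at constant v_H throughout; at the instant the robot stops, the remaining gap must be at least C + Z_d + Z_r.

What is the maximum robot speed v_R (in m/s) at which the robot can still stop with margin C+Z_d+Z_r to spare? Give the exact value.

v_R_max = 1/5 m/s = 0.2000 m/s

quadratic (1)·v² + (19/20)·v + (-23/100) = 0
  disc = (19/20)² − 4·(1)·(-23/100) = 729/400 ; √disc = 27/20
  v_R = (−(19/20) + 27/20) / (2·(1)) = 1/5 m/s
check:
stop time T_s = (1/5)/(1/2) = 0.4000 s
reaction-phase robot travel = 0.2000·0.1500 = 0.0300 m
braking distance = 0.2000²/(2·0.5000) = 0.0400 m
person approaches 0.4000·(0.1500+0.4000) = 0.2200 m
C+Z_d+Z_r = 0.0200+0.0150+0.0050 = 0.0400 m
sum ≈ 0.0300+0.0400+0.2200+0.0400 ≈ 0.3300 m = S ✓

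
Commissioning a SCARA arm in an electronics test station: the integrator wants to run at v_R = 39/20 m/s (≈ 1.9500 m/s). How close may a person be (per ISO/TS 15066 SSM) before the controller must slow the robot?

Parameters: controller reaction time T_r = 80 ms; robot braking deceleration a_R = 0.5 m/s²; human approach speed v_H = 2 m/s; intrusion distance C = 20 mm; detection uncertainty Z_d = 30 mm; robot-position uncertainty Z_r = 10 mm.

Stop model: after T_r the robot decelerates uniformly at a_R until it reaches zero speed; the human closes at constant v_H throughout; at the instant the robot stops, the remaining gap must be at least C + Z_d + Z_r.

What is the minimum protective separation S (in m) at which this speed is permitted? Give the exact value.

T_s = v_R/a_R = (39/20)/(1/2) = 3.9000 s
reaction-phase robot travel = 1.9500·0.0800 = 0.1560 m
robot covers 1.9500·3.9000 − ½·0.5000·3.9000² = 3.8025 m while stopping
human closes 2.0000·3.9800 = 7.9600 m
residual clearance needed = 0.0200+0.0300+0.0100 = 0.0600 m
S_min ≈ 0.1560+3.8025+7.9600+0.0600  ⇒  S_min = 23957/2000 m

S_min = 23957/2000 m = 11.9785 m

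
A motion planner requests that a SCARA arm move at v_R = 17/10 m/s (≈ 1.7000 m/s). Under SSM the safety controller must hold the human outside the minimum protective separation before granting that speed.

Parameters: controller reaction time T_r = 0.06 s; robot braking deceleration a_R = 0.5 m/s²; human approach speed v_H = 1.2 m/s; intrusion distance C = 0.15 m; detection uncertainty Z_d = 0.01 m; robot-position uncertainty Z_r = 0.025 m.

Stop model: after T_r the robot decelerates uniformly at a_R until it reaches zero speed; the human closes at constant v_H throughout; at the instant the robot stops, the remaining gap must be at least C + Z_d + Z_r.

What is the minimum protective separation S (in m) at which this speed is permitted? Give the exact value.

S_min = 7329/1000 m = 7.3290 m

braking lasts T_s = (17/10)/(1/2) = 3.4000 s
reaction-phase robot travel = 1.7000·0.0600 = 0.1020 m
robot covers 1.7000·3.4000 − ½·0.5000·3.4000² = 2.8900 m while stopping
human closes 1.2000·3.4600 = 4.1520 m
C+Z_d+Z_r = 0.1500+0.0100+0.0250 = 0.1850 m
S_min ≈ 0.1020+2.8900+4.1520+0.1850  ⇒  S_min = 7329/1000 m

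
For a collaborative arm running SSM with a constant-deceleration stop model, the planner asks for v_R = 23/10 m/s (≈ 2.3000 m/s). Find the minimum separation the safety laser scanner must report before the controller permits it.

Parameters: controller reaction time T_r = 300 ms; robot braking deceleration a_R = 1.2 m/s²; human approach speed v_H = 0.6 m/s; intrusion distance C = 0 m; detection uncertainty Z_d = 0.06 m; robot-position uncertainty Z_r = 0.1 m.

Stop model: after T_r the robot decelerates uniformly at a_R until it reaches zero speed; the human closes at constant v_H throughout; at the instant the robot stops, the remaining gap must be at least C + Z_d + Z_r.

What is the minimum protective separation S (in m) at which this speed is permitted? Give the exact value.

S_min = 5261/1200 m = 4.3842 m

T_s = v_R/a_R = (23/10)/(6/5) = 1.9167 s
robot in T_r: 2.3000·0.3000 = 0.6900 m
robot under decel: 2.3000²/(2·1.2000) = 2.2042 m
human over T_r+T_s: 0.6000·(0.3000+1.9167) = 1.3300 m
margins: 0.0000+0.0600+0.1000 = 0.1600 m
S_min ≈ 0.6900+2.2042+1.3300+0.1600  ⇒  S_min = 5261/1200 m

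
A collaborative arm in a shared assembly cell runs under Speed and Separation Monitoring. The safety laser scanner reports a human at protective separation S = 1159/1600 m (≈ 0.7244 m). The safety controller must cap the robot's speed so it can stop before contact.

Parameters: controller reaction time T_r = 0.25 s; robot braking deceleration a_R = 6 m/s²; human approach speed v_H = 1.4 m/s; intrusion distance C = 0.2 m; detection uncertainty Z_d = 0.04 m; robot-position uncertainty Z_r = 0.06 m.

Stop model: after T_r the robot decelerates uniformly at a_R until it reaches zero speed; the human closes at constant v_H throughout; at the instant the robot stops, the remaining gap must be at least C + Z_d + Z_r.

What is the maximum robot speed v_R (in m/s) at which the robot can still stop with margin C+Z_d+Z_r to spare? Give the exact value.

at the boundary: (1/12)·v² + (29/60)·v + (-119/1600) = 0
  disc = (29/60)² − 4·(1/12)·(-119/1600) = 3721/14400 ; √disc = 61/120
  v_R = (−(29/60) + 61/120) / (2·(1/12)) = 3/20 m/s
check:
braking lasts T_s = (3/20)/6 = 0.0250 s
robot covers v_R·T_r = 0.1500·0.2500 = 0.0375 m before braking
robot covers 0.1500·0.0250 − ½·6.0000·0.0250² = 0.0019 m while stopping
human over T_r+T_s: 1.4000·(0.2500+0.0250) = 0.3850 m
residual clearance needed = 0.2000+0.0400+0.0600 = 0.3000 m
sum ≈ 0.0375+0.0019+0.3850+0.3000 ≈ 0.7244 m = S ✓

v_R_max = 3/20 m/s = 0.1500 m/s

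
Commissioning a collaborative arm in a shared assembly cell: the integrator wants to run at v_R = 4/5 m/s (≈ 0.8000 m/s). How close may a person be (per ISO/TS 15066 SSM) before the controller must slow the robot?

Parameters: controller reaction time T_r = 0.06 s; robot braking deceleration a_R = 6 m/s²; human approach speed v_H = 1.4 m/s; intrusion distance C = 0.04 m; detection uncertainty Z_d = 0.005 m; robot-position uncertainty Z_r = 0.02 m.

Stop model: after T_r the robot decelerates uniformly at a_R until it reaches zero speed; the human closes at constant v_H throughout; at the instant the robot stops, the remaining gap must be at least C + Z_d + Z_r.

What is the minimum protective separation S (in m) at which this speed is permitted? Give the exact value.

T_s = v_R/a_R = (4/5)/6 = 0.1333 s
robot covers v_R·T_r = 0.8000·0.0600 = 0.0480 m before braking
robot covers 0.8000·0.1333 − ½·6.0000·0.1333² = 0.0533 m while stopping
human over T_r+T_s: 1.4000·(0.0600+0.1333) = 0.2707 m
residual clearance needed = 0.0400+0.0050+0.0200 = 0.0650 m
S_min ≈ 0.0480+0.0533+0.2707+0.0650  ⇒  S_min = 437/1000 m

S_min = 437/1000 m = 0.4370 m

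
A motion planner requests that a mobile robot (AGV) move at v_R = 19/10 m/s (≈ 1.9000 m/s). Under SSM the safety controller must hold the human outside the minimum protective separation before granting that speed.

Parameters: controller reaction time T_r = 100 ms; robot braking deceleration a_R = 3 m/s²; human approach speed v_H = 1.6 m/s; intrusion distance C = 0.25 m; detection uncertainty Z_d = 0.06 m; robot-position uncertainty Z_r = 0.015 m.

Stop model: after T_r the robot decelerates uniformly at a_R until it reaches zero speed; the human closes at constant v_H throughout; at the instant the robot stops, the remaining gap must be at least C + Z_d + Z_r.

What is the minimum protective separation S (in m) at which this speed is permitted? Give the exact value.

T_s = v_R/a_R = (19/10)/3 = 0.6333 s
reaction-phase robot travel = 1.9000·0.1000 = 0.1900 m
robot under decel: 1.9000²/(2·3.0000) = 0.6017 m
human closes 1.6000·0.7333 = 1.1733 m
C+Z_d+Z_r = 0.2500+0.0600+0.0150 = 0.3250 m
S_min ≈ 0.1900+0.6017+1.1733+0.3250  ⇒  S_min = 229/100 m

S_min = 229/100 m = 2.2900 m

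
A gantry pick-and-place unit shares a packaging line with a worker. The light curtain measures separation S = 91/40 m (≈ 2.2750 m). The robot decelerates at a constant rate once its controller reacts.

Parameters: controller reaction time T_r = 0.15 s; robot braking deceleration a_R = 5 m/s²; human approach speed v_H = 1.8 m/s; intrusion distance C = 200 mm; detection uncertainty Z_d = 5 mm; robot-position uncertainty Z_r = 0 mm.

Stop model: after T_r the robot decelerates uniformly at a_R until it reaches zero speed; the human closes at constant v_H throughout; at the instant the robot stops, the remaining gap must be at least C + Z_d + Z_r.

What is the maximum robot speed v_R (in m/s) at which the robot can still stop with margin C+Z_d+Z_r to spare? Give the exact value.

v_R_max = 12/5 m/s = 2.4000 m/s

quadratic (1/10)·v² + (51/100)·v + (-9/5) = 0
  disc = (51/100)² − 4·(1/10)·(-9/5) = 9801/10000 ; √disc = 99/100
  v_R = (−(51/100) + 99/100) / (2·(1/10)) = 12/5 m/s
check:
stop time T_s = (12/5)/5 = 0.4800 s
robot in T_r: 2.4000·0.1500 = 0.3600 m
robot under decel: 2.4000²/(2·5.0000) = 0.5760 m
human over T_r+T_s: 1.8000·(0.1500+0.4800) = 1.1340 m
C+Z_d+Z_r = 0.2000+0.0050+0.0000 = 0.2050 m
sum ≈ 0.3600+0.5760+1.1340+0.2050 ≈ 2.2750 m = S ✓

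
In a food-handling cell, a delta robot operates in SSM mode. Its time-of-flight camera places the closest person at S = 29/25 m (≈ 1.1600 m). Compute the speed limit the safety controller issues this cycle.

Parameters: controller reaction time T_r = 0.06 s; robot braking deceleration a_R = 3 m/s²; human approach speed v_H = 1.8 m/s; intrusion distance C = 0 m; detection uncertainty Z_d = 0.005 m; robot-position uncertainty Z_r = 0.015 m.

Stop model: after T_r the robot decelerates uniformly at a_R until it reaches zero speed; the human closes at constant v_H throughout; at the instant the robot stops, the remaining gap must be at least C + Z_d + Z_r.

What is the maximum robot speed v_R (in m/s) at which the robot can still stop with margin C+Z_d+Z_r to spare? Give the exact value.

at the boundary: (1/6)·v² + (33/50)·v + (-129/125) = 0
  disc = (33/50)² − 4·(1/6)·(-129/125) = 2809/2500 ; √disc = 53/50
  v_R = (−(33/50) + 53/50) / (2·(1/6)) = 6/5 m/s
check:
stop time T_s = (6/5)/3 = 0.4000 s
robot in T_r: 1.2000·0.0600 = 0.0720 m
robot under decel: 1.2000²/(2·3.0000) = 0.2400 m
person approaches 1.8000·(0.0600+0.4000) = 0.8280 m
residual clearance needed = 0.0000+0.0050+0.0150 = 0.0200 m
sum ≈ 0.0720+0.2400+0.8280+0.0200 ≈ 1.1600 m = S ✓

v_R_max = 6/5 m/s = 1.2000 m/s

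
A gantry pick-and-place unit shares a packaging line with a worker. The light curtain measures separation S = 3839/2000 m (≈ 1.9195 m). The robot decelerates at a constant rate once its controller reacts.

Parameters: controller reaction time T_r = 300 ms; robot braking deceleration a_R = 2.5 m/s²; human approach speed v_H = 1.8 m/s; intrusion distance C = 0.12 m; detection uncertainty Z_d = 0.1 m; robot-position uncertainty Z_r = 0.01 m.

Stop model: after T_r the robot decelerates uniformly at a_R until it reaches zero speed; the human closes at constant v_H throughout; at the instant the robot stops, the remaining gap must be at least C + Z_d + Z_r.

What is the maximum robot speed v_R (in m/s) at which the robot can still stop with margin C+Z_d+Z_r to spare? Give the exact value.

quadratic (1/5)·v² + (51/50)·v + (-2299/2000) = 0
  disc = (51/50)² − 4·(1/5)·(-2299/2000) = 49/25 ; √disc = 7/5
  v_R = (−(51/50) + 7/5) / (2·(1/5)) = 19/20 m/s
check:
stop time T_s = (19/20)/(5/2) = 0.3800 s
robot in T_r: 0.9500·0.3000 = 0.2850 m
robot covers 0.9500·0.3800 − ½·2.5000·0.3800² = 0.1805 m while stopping
human closes 1.8000·0.6800 = 1.2240 m
residual clearance needed = 0.1200+0.1000+0.0100 = 0.2300 m
sum ≈ 0.2850+0.1805+1.2240+0.2300 ≈ 1.9195 m = S ✓

v_R_max = 19/20 m/s = 0.9500 m/s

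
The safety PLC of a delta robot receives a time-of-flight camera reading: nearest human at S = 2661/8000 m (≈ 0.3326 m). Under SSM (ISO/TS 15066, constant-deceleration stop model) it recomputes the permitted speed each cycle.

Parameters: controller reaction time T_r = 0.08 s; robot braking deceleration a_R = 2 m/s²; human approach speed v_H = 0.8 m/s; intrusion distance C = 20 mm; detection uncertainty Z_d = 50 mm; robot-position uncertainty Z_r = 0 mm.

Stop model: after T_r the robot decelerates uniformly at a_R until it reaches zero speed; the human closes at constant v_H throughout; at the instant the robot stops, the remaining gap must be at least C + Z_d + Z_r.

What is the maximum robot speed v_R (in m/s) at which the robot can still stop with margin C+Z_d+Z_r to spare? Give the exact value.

v_R_max = 7/20 m/s = 0.3500 m/s

collect terms ⇒ (1/4)·v_R² + (12/25)·v_R + (-1589/8000) = 0
  disc = (12/25)² − 4·(1/4)·(-1589/8000) = 17161/40000 ; √disc = 131/200
  v_R = (−(12/25) + 131/200) / (2·(1/4)) = 7/20 m/s
check:
T_s = v_R/a_R = (7/20)/2 = 0.1750 s
reaction-phase robot travel = 0.3500·0.0800 = 0.0280 m
robot under decel: 0.3500²/(2·2.0000) = 0.0306 m
human over T_r+T_s: 0.8000·(0.0800+0.1750) = 0.2040 m
margins: 0.0200+0.0500+0.0000 = 0.0700 m
sum ≈ 0.0280+0.0306+0.2040+0.0700 ≈ 0.3326 m = S ✓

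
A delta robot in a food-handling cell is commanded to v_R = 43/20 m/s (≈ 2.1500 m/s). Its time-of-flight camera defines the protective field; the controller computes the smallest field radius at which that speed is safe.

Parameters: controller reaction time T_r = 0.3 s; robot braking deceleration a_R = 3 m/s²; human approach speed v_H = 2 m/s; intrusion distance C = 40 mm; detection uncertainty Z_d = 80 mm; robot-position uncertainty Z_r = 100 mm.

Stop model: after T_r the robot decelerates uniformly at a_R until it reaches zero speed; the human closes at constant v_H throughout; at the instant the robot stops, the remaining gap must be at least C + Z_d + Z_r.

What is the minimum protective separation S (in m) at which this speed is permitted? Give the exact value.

T_s = v_R/a_R = (43/20)/3 = 0.7167 s
robot covers v_R·T_r = 2.1500·0.3000 = 0.6450 m before braking
robot covers 2.1500·0.7167 − ½·3.0000·0.7167² = 0.7704 m while stopping
human closes 2.0000·1.0167 = 2.0333 m
C+Z_d+Z_r = 0.0400+0.0800+0.1000 = 0.2200 m
S_min ≈ 0.6450+0.7704+2.0333+0.2200  ⇒  S_min = 587/160 m

S_min = 587/160 m = 3.6688 m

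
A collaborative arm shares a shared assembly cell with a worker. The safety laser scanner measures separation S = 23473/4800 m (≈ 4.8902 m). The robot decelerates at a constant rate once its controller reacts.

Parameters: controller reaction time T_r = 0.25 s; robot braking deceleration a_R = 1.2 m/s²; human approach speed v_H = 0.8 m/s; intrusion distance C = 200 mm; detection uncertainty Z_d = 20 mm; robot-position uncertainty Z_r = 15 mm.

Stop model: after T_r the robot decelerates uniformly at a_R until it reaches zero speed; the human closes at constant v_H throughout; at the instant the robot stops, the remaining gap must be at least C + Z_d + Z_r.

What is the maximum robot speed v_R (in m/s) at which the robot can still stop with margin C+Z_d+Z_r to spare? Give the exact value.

collect terms ⇒ (5/12)·v_R² + (11/12)·v_R + (-4277/960) = 0
  disc = (11/12)² − 4·(5/12)·(-4277/960) = 529/64 ; √disc = 23/8
  v_R = (−(11/12) + 23/8) / (2·(5/12)) = 47/20 m/s
check:
braking lasts T_s = (47/20)/(6/5) = 1.9583 s
robot in T_r: 2.3500·0.2500 = 0.5875 m
braking distance = 2.3500²/(2·1.2000) = 2.3010 m
human closes 0.8000·2.2083 = 1.7667 m
margins: 0.2000+0.0200+0.0150 = 0.2350 m
sum ≈ 0.5875+2.3010+1.7667+0.2350 ≈ 4.8902 m = S ✓

v_R_max = 47/20 m/s = 2.3500 m/s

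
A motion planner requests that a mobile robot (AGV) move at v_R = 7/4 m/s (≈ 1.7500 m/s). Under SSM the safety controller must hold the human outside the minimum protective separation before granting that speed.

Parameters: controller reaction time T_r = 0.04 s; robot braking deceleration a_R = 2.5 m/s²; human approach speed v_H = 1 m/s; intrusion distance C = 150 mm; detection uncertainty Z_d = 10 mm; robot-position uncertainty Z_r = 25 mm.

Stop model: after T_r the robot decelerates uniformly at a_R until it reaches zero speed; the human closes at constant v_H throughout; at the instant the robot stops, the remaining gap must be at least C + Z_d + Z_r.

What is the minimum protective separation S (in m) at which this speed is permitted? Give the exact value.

stop time T_s = (7/4)/(5/2) = 0.7000 s
robot covers v_R·T_r = 1.7500·0.0400 = 0.0700 m before braking
robot covers 1.7500·0.7000 − ½·2.5000·0.7000² = 0.6125 m while stopping
human closes 1.0000·0.7400 = 0.7400 m
margins: 0.1500+0.0100+0.0250 = 0.1850 m
S_min ≈ 0.0700+0.6125+0.7400+0.1850  ⇒  S_min = 643/400 m

S_min = 643/400 m = 1.6075 m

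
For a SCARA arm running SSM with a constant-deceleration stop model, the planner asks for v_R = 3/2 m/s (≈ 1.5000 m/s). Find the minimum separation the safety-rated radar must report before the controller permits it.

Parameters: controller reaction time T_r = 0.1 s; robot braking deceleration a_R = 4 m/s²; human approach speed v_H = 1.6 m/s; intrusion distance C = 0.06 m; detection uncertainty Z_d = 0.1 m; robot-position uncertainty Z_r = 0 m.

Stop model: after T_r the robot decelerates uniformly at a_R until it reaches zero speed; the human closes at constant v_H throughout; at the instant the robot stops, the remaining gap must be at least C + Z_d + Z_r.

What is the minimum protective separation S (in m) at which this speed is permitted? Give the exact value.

S_min = 1081/800 m = 1.3513 m

stop time T_s = (3/2)/4 = 0.3750 s
reaction-phase robot travel = 1.5000·0.1000 = 0.1500 m
braking distance = 1.5000²/(2·4.0000) = 0.2812 m
human over T_r+T_s: 1.6000·(0.1000+0.3750) = 0.7600 m
residual clearance needed = 0.0600+0.1000+0.0000 = 0.1600 m
S_min ≈ 0.1500+0.2812+0.7600+0.1600  ⇒  S_min = 1081/800 m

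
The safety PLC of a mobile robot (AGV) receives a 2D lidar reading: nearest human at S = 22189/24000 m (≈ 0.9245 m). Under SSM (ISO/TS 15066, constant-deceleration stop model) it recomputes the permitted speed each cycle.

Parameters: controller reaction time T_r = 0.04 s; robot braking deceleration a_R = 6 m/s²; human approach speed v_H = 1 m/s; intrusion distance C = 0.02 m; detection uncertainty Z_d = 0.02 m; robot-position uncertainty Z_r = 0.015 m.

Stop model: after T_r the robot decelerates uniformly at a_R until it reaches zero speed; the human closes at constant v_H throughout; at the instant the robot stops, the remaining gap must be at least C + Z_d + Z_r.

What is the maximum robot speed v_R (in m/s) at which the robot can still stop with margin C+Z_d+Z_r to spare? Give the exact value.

v_R_max = 43/20 m/s = 2.1500 m/s

collect terms ⇒ (1/12)·v_R² + (31/150)·v_R + (-19909/24000) = 0
  disc = (31/150)² − 4·(1/12)·(-19909/24000) = 12769/40000 ; √disc = 113/200
  v_R = (−(31/150) + 113/200) / (2·(1/12)) = 43/20 m/s
check:
T_s = v_R/a_R = (43/20)/6 = 0.3583 s
reaction-phase robot travel = 2.1500·0.0400 = 0.0860 m
robot under decel: 2.1500²/(2·6.0000) = 0.3852 m
human over T_r+T_s: 1.0000·(0.0400+0.3583) = 0.3983 m
residual clearance needed = 0.0200+0.0200+0.0150 = 0.0550 m
sum ≈ 0.0860+0.3852+0.3983+0.0550 ≈ 0.9245 m = S ✓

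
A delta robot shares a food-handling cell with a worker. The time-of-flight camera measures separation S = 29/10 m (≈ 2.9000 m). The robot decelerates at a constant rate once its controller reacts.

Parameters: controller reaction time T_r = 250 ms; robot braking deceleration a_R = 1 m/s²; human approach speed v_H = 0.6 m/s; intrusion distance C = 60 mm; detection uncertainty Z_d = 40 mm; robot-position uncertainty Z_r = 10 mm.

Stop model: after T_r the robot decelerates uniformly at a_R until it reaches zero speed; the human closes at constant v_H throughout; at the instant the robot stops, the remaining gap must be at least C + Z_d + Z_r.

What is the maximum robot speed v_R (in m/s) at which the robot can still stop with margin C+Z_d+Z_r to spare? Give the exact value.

v_R_max = 8/5 m/s = 1.6000 m/s

quadratic (1/2)·v² + (17/20)·v + (-66/25) = 0
  disc = (17/20)² − 4·(1/2)·(-66/25) = 2401/400 ; √disc = 49/20
  v_R = (−(17/20) + 49/20) / (2·(1/2)) = 8/5 m/s
check:
stop time T_s = (8/5)/1 = 1.6000 s
robot in T_r: 1.6000·0.2500 = 0.4000 m
robot under decel: 1.6000²/(2·1.0000) = 1.2800 m
human closes 0.6000·1.8500 = 1.1100 m
margins: 0.0600+0.0400+0.0100 = 0.1100 m
sum ≈ 0.4000+1.2800+1.1100+0.1100 ≈ 2.9000 m = S ✓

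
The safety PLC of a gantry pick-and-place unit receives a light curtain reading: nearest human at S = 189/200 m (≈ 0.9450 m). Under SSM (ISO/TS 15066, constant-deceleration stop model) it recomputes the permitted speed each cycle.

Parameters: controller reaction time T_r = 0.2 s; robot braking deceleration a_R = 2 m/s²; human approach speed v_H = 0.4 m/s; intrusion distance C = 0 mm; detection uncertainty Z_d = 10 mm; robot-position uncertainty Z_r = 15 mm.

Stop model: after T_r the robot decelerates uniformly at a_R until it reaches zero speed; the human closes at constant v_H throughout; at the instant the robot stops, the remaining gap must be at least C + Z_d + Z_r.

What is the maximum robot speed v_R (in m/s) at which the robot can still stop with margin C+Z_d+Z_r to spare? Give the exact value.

at the boundary: (1/4)·v² + (2/5)·v + (-21/25) = 0
  disc = (2/5)² − 4·(1/4)·(-21/25) = 1 ; √disc = 1
  v_R = (−(2/5) + 1) / (2·(1/4)) = 6/5 m/s
check:
T_s = v_R/a_R = (6/5)/2 = 0.6000 s
reaction-phase robot travel = 1.2000·0.2000 = 0.2400 m
robot covers 1.2000·0.6000 − ½·2.0000·0.6000² = 0.3600 m while stopping
human over T_r+T_s: 0.4000·(0.2000+0.6000) = 0.3200 m
residual clearance needed = 0.0000+0.0100+0.0150 = 0.0250 m
sum ≈ 0.2400+0.3600+0.3200+0.0250 ≈ 0.9450 m = S ✓

v_R_max = 6/5 m/s = 1.2000 m/s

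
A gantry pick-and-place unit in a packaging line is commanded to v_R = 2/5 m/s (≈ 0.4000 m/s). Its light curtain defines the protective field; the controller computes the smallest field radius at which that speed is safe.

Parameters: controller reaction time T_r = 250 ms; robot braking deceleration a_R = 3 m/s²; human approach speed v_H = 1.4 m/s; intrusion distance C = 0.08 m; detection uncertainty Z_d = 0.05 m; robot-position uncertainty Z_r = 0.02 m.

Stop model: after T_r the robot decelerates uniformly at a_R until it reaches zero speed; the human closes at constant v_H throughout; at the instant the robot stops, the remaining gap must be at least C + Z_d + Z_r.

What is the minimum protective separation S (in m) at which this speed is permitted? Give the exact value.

S_min = 61/75 m = 0.8133 m

braking lasts T_s = (2/5)/3 = 0.1333 s
robot in T_r: 0.4000·0.2500 = 0.1000 m
braking distance = 0.4000²/(2·3.0000) = 0.0267 m
human closes 1.4000·0.3833 = 0.5367 m
C+Z_d+Z_r = 0.0800+0.0500+0.0200 = 0.1500 m
S_min ≈ 0.1000+0.0267+0.5367+0.1500  ⇒  S_min = 61/75 m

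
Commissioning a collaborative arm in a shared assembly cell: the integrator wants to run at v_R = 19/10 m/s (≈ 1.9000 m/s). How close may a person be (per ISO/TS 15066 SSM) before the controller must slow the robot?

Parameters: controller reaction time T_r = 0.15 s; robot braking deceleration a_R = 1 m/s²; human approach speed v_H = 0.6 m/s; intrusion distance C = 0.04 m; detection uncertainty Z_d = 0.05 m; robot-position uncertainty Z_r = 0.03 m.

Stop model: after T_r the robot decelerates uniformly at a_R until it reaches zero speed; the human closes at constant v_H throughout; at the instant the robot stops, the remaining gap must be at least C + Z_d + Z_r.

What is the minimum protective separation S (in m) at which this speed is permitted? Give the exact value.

S_min = 86/25 m = 3.4400 m

T_s = v_R/a_R = (19/10)/1 = 1.9000 s
robot in T_r: 1.9000·0.1500 = 0.2850 m
braking distance = 1.9000²/(2·1.0000) = 1.8050 m
human closes 0.6000·2.0500 = 1.2300 m
margins: 0.0400+0.0500+0.0300 = 0.1200 m
S_min ≈ 0.2850+1.8050+1.2300+0.1200  ⇒  S_min = 86/25 m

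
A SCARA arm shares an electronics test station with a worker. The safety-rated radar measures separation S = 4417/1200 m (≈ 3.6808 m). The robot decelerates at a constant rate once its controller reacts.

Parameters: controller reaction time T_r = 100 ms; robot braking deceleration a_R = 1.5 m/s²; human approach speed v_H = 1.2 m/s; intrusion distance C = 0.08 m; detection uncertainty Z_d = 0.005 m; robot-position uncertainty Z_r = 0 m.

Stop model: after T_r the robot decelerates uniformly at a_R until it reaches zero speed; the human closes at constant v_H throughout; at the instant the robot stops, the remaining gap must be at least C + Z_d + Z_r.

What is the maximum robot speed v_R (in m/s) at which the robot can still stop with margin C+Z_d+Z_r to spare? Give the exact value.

at the boundary: (1/3)·v² + (9/10)·v + (-4171/1200) = 0
  disc = (9/10)² − 4·(1/3)·(-4171/1200) = 49/9 ; √disc = 7/3
  v_R = (−(9/10) + 7/3) / (2·(1/3)) = 43/20 m/s
check:
stop time T_s = (43/20)/(3/2) = 1.4333 s
robot covers v_R·T_r = 2.1500·0.1000 = 0.2150 m before braking
robot under decel: 2.1500²/(2·1.5000) = 1.5408 m
person approaches 1.2000·(0.1000+1.4333) = 1.8400 m
margins: 0.0800+0.0050+0.0000 = 0.0850 m
sum ≈ 0.2150+1.5408+1.8400+0.0850 ≈ 3.6808 m = S ✓

v_R_max = 43/20 m/s = 2.1500 m/s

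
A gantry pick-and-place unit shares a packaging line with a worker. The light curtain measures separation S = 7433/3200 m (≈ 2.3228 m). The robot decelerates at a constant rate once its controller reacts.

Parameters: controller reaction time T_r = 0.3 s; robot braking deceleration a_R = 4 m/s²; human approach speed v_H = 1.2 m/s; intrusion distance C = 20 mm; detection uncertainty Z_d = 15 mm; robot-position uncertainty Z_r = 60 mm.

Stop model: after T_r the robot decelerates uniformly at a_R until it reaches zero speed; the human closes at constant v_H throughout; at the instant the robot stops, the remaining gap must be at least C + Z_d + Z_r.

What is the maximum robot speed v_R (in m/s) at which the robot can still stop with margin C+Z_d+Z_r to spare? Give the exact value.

at the boundary: (1/8)·v² + (3/5)·v + (-5977/3200) = 0
  disc = (3/5)² − 4·(1/8)·(-5977/3200) = 8281/6400 ; √disc = 91/80
  v_R = (−(3/5) + 91/80) / (2·(1/8)) = 43/20 m/s
check:
T_s = v_R/a_R = (43/20)/4 = 0.5375 s
reaction-phase robot travel = 2.1500·0.3000 = 0.6450 m
robot under decel: 2.1500²/(2·4.0000) = 0.5778 m
person approaches 1.2000·(0.3000+0.5375) = 1.0050 m
margins: 0.0200+0.0150+0.0600 = 0.0950 m
sum ≈ 0.6450+0.5778+1.0050+0.0950 ≈ 2.3228 m = S ✓

v_R_max = 43/20 m/s = 2.1500 m/s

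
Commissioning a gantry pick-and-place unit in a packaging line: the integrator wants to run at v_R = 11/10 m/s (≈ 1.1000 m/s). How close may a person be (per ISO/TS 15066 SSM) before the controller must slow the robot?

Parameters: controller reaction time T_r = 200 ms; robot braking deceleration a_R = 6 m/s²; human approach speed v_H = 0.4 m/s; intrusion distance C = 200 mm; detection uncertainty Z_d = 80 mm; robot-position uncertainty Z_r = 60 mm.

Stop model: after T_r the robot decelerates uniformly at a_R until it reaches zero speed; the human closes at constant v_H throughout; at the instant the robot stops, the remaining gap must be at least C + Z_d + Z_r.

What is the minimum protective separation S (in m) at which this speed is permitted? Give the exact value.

S_min = 977/1200 m = 0.8142 m

braking lasts T_s = (11/10)/6 = 0.1833 s
reaction-phase robot travel = 1.1000·0.2000 = 0.2200 m
braking distance = 1.1000²/(2·6.0000) = 0.1008 m
person approaches 0.4000·(0.2000+0.1833) = 0.1533 m
residual clearance needed = 0.2000+0.0800+0.0600 = 0.3400 m
S_min ≈ 0.2200+0.1008+0.1533+0.3400  ⇒  S_min = 977/1200 m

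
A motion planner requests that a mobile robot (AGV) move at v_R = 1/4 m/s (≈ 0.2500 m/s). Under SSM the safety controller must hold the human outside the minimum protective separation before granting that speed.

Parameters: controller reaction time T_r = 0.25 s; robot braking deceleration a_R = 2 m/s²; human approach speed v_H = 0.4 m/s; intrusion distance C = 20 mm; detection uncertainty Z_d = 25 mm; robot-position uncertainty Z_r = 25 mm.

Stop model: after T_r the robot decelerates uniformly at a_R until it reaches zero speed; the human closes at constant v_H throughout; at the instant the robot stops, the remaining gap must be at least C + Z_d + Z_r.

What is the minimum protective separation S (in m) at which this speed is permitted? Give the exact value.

S_min = 477/1600 m = 0.2981 m

T_s = v_R/a_R = (1/4)/2 = 0.1250 s
reaction-phase robot travel = 0.2500·0.2500 = 0.0625 m
braking distance = 0.2500²/(2·2.0000) = 0.0156 m
person approaches 0.4000·(0.2500+0.1250) = 0.1500 m
residual clearance needed = 0.0200+0.0250+0.0250 = 0.0700 m
S_min ≈ 0.0625+0.0156+0.1500+0.0700  ⇒  S_min = 477/1600 m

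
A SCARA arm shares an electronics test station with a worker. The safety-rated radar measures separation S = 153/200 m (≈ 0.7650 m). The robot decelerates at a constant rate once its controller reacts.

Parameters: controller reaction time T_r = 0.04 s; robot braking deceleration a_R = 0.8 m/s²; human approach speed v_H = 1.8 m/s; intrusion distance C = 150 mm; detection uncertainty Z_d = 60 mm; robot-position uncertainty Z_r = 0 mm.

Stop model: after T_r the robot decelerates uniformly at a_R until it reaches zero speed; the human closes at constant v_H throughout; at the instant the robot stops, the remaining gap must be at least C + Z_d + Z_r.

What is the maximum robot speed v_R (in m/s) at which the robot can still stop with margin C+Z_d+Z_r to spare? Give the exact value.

at the boundary: (5/8)·v² + (229/100)·v + (-483/1000) = 0
  disc = (229/100)² − 4·(5/8)·(-483/1000) = 16129/2500 ; √disc = 127/50
  v_R = (−(229/100) + 127/50) / (2·(5/8)) = 1/5 m/s
check:
braking lasts T_s = (1/5)/(4/5) = 0.2500 s
robot covers v_R·T_r = 0.2000·0.0400 = 0.0080 m before braking
robot covers 0.2000·0.2500 − ½·0.8000·0.2500² = 0.0250 m while stopping
human over T_r+T_s: 1.8000·(0.0400+0.2500) = 0.5220 m
residual clearance needed = 0.1500+0.0600+0.0000 = 0.2100 m
sum ≈ 0.0080+0.0250+0.5220+0.2100 ≈ 0.7650 m = S ✓

v_R_max = 1/5 m/s = 0.2000 m/s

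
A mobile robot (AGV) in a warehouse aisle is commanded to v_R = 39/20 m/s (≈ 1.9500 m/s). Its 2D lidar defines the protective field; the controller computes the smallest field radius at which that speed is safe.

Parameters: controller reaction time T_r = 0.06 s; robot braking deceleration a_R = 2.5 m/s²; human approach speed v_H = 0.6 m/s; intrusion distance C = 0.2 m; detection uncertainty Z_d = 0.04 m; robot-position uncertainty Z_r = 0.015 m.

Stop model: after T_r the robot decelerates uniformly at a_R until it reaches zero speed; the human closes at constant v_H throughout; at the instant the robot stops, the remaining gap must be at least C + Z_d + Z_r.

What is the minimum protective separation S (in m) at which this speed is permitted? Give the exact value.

stop time T_s = (39/20)/(5/2) = 0.7800 s
robot in T_r: 1.9500·0.0600 = 0.1170 m
robot under decel: 1.9500²/(2·2.5000) = 0.7605 m
person approaches 0.6000·(0.0600+0.7800) = 0.5040 m
margins: 0.2000+0.0400+0.0150 = 0.2550 m
S_min ≈ 0.1170+0.7605+0.5040+0.2550  ⇒  S_min = 3273/2000 m

S_min = 3273/2000 m = 1.6365 m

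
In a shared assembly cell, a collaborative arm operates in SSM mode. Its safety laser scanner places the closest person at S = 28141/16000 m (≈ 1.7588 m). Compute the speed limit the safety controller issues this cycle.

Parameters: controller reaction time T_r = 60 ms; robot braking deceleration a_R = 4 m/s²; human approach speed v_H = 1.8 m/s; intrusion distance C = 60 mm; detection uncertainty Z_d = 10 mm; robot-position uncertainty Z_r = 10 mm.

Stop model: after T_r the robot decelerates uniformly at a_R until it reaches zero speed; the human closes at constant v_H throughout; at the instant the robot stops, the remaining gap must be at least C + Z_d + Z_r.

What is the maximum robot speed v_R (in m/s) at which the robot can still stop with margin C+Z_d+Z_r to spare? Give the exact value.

v_R_max = 41/20 m/s = 2.0500 m/s

collect terms ⇒ (1/8)·v_R² + (51/100)·v_R + (-25133/16000) = 0
  disc = (51/100)² − 4·(1/8)·(-25133/16000) = 167281/160000 ; √disc = 409/400
  v_R = (−(51/100) + 409/400) / (2·(1/8)) = 41/20 m/s
check:
braking lasts T_s = (41/20)/4 = 0.5125 s
robot in T_r: 2.0500·0.0600 = 0.1230 m
robot under decel: 2.0500²/(2·4.0000) = 0.5253 m
human closes 1.8000·0.5725 = 1.0305 m
C+Z_d+Z_r = 0.0600+0.0100+0.0100 = 0.0800 m
sum ≈ 0.1230+0.5253+1.0305+0.0800 ≈ 1.7588 m = S ✓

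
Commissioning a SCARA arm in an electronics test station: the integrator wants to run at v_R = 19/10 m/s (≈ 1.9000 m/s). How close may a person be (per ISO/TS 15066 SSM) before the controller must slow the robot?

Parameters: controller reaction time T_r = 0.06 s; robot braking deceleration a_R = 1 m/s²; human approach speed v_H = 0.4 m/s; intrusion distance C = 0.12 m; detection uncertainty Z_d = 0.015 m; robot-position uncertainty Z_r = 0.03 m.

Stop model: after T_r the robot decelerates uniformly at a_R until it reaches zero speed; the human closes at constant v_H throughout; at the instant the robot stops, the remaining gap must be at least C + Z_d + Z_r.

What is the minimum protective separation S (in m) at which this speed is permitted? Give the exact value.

S_min = 717/250 m = 2.8680 m

stop time T_s = (19/10)/1 = 1.9000 s
robot in T_r: 1.9000·0.0600 = 0.1140 m
braking distance = 1.9000²/(2·1.0000) = 1.8050 m
human closes 0.4000·1.9600 = 0.7840 m
margins: 0.1200+0.0150+0.0300 = 0.1650 m
S_min ≈ 0.1140+1.8050+0.7840+0.1650  ⇒  S_min = 717/250 m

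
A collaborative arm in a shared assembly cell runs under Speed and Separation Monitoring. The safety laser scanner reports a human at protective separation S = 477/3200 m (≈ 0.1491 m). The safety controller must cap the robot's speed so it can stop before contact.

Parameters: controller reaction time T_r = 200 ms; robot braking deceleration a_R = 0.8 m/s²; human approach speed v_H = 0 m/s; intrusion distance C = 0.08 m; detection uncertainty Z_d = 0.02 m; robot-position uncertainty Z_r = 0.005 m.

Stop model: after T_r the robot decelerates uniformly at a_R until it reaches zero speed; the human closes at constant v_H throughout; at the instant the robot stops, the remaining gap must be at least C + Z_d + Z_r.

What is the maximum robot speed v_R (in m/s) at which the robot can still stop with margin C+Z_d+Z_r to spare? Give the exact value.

v_R_max = 3/20 m/s = 0.1500 m/s

collect terms ⇒ (5/8)·v_R² + (1/5)·v_R + (-141/3200) = 0
  disc = (1/5)² − 4·(5/8)·(-141/3200) = 961/6400 ; √disc = 31/80
  v_R = (−(1/5) + 31/80) / (2·(5/8)) = 3/20 m/s
check:
T_s = v_R/a_R = (3/20)/(4/5) = 0.1875 s
robot in T_r: 0.1500·0.2000 = 0.0300 m
robot under decel: 0.1500²/(2·0.8000) = 0.0141 m
human closes 0.0000·0.3875 = 0.0000 m
margins: 0.0800+0.0200+0.0050 = 0.1050 m
sum ≈ 0.0300+0.0141+0.0000+0.1050 ≈ 0.1491 m = S ✓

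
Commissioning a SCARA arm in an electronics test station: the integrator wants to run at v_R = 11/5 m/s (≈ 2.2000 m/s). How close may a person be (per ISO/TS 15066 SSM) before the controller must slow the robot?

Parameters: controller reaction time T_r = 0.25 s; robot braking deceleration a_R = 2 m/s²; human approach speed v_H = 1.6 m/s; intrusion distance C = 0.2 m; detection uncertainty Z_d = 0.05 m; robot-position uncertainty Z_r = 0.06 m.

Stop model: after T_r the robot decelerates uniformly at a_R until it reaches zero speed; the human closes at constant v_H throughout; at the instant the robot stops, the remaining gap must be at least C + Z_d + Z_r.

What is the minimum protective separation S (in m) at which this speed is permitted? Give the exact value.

S_min = 423/100 m = 4.2300 m

braking lasts T_s = (11/5)/2 = 1.1000 s
reaction-phase robot travel = 2.2000·0.2500 = 0.5500 m
robot covers 2.2000·1.1000 − ½·2.0000·1.1000² = 1.2100 m while stopping
human closes 1.6000·1.3500 = 2.1600 m
residual clearance needed = 0.2000+0.0500+0.0600 = 0.3100 m
S_min ≈ 0.5500+1.2100+2.1600+0.3100  ⇒  S_min = 423/100 m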